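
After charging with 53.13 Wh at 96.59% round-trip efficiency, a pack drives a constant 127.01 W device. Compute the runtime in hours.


Step 1: E_discharge = eta/100 * E_charge = 96.59/100 * 53.13 = 51.318 Wh
Step 2: t = E_discharge / P = 51.318 / 127.01 = 0.4040 hr

0.4040 hr


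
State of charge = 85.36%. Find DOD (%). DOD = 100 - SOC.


Complement of SOC: DOD = 100% - 85.36% = 14.64%

14.64%


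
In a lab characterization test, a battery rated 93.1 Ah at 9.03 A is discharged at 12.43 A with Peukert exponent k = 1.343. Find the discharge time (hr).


t_rated = C / I_rated = 93.1 / 9.03 = 10.31 hr
(I_rated/I)^k = (0.72647)^1.343 = 0.65105
t = t_rated * (I_rated/I)^k = 10.31 * 0.65105 = 6.712 hr

6.712 hr


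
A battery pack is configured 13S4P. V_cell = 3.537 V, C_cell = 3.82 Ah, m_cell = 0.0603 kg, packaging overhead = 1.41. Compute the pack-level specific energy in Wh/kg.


Step 1: V_pack = 13 * 3.537 = 45.981 V
Step 2: C_pack = 4 * 3.82 = 15.28 Ah
Step 3: E_pack = V_pack * C_pack = 45.981 * 15.28 = 702.59 Wh
Step 4: m_pack = 13 * 4 * 0.0603 * 1.41 = 4.4212 kg
Step 5: ED = E_pack / m_pack = 702.59 / 4.4212 = 158.9 Wh/kg

158.9 Wh/kg


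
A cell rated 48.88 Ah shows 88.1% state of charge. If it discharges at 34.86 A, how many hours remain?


Step 1: remaining = SOC/100 * C_total = 88.1/100 * 48.88 = 43.063 Ah
Step 2: t = remaining / I = 43.063 / 34.86 = 1.235 hr

1.235 hr


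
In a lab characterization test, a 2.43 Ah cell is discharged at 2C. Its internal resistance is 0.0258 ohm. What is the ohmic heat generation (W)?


Step 1: I = C_rate * capacity = 2 * 2.43 = 4.86 A
Step 2: Q = I^2 * R = 4.86^2 * 0.0258 = 23.62 * 0.0258 = 0.6094 W

0.6094 W


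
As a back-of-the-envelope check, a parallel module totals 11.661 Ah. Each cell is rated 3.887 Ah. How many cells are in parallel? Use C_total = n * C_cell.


n = C_total / C_cell = 11.661 / 3.887 = 3

3


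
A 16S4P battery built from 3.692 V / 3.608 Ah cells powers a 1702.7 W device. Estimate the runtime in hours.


Step 1: E_pack = Ns * V_cell * Np * C_cell = 16 * 3.692 * 4 * 3.608 = 852.53 Wh
Step 2: t = E_pack / P = 852.53 / 1702.7 = 0.5007 hr

0.5007 hr


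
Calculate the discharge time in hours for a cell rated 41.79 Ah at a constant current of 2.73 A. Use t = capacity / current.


Runtime = 41.79 Ah / 2.73 A = 15.31 hr

15.31 hr


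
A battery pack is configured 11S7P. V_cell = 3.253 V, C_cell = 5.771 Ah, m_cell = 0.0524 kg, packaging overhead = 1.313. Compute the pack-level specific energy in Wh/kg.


Step 1: V_pack = 11 * 3.253 = 35.783 V
Step 2: C_pack = 7 * 5.771 = 40.397 Ah
Step 3: E_pack = V_pack * C_pack = 35.783 * 40.397 = 1445.5 Wh
Step 4: m_pack = 11 * 7 * 0.0524 * 1.313 = 5.2977 kg
Step 5: ED = E_pack / m_pack = 1445.5 / 5.2977 = 272.9 Wh/kg

272.9 Wh/kg


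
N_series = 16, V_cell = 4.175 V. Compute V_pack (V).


Series voltages add: 16 * 4.175 V = 66.8 V

66.8 V


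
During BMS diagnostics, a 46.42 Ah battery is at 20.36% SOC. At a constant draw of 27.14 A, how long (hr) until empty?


Step 1: remaining = SOC/100 * C_total = 20.36/100 * 46.42 = 9.4511 Ah
Step 2: t = remaining / I = 9.4511 / 27.14 = 0.3482 hr

0.3482 hr


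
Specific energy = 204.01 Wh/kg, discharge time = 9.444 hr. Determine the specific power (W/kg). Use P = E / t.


P_specific = E / t = 204.01 / 9.444 = 21.60 W/kg

21.60 W/kg


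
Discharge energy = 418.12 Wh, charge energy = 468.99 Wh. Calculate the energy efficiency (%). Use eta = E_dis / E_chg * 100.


eta_e = E_dis / E_chg * 100 = 418.12 / 468.99 * 100 = 89.15%

89.15%


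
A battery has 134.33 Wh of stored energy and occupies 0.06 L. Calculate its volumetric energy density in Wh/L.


Volumetric ED = 134.33 Wh / 0.06 L = 2239 Wh/L

2239 Wh/L


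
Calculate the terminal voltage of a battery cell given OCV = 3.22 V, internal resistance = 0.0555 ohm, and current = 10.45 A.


V = OCV - I*R = 3.22 - 10.45 * 0.0555 = 2.640 V

2.640 V


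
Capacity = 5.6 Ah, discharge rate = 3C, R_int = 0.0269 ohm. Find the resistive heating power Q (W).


Step 1: I = C_rate * capacity = 3 * 5.6 = 16.8 A
Step 2: Q = I^2 * R = 16.8^2 * 0.0269 = 282.24 * 0.0269 = 7.592 W

7.592 W


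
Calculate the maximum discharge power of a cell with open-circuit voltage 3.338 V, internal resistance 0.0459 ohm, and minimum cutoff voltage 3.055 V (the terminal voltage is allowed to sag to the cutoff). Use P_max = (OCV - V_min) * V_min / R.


dV = OCV - V_min = 0.283 V (so I_max = dV / R)
P_max = dV * V_min / R = 0.283 * 3.055 / 0.0459 = 18.84 W

18.84 W


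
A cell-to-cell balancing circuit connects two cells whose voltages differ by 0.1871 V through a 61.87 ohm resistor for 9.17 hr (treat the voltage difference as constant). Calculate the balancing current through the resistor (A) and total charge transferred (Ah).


I_bal = dV / R = 0.1871 / 61.87 = 0.0030241 A
Q = I_bal * t = 0.0030241 * 9.17 = 0.02773 Ah

I=0.0030241 A, Q=0.02773 Ah


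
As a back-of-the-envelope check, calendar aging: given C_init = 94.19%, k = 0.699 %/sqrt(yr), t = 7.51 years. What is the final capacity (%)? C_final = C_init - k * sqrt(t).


Step 1: sqrt(7.51 yr) = 2.7404
Step 2: drop = 0.699 * 2.7404 = 1.9155
Step 3: C_final = 94.19 - 1.9155 = 92.27%

92.27%


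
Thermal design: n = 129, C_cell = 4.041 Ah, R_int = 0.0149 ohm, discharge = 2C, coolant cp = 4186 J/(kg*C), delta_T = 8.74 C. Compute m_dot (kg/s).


Step 1: I = 2 * 4.041 = 8.082 A
Step 2: Q_cell = I^2 * R = 8.082^2 * 0.0149 = 0.97325 W
Step 3: Q_total = 129 * 0.97325 = 125.55 W
Step 4: m_dot = Q_total / (cp * dT) = 125.55 / (4186 * 8.74) = 0.003432 kg/s

0.003432 kg/s


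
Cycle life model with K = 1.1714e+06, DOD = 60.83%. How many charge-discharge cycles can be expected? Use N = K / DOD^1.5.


DOD^1.5 = 474.44
N = K / DOD^1.5 = 1.1714e+06 / 474.44 = 2469

2469 cycles


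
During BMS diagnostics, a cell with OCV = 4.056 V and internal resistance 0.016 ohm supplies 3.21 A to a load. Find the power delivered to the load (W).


Step 1: V_terminal = OCV - I*R = 4.056 - 3.21 * 0.016 = 4.0046 V
Step 2: P_out = V_terminal * I = 4.0046 * 3.21 = 12.85 W

12.85 W


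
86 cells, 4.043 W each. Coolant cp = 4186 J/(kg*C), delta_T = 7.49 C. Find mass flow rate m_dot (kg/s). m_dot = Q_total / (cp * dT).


Q_total = 86 * 4.043 = 347.7 W
m_dot = Q_total / (cp * dT) = 347.7 / (4186 * 7.49) = 0.01109 kg/s

0.01109 kg/s


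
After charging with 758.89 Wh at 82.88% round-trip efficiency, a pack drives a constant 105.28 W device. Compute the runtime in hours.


Step 1: E_discharge = eta/100 * E_charge = 82.88/100 * 758.89 = 628.97 Wh
Step 2: t = E_discharge / P = 628.97 / 105.28 = 5.974 hr

5.974 hr


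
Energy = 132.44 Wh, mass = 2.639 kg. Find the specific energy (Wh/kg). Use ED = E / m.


ED = E / m = 132.44 / 2.639 = 50.19 Wh/kg

50.19 Wh/kg


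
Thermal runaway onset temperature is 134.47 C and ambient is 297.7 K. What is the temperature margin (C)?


Convert: T_ambient = 297.7 K = 24.55 C
margin = 134.47 - 24.55 = 109.92 C

109.92 C


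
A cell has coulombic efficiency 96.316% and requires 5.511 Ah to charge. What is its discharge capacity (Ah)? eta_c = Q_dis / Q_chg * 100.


Q_dis = eta/100 * Q_chg = 96.316/100 * 5.511 = 5.308 Ah

5.308 Ah


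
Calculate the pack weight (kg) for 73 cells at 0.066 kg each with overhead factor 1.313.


m_pack = n * m_cell * overhead = 73 * 0.066 * 1.313 = 6.326 kg

6.326 kg


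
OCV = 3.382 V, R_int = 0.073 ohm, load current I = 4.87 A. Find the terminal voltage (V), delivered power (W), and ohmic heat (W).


Step 1: V_terminal = OCV - I*R = 3.382 - 4.87 * 0.073 = 3.0265 V
Step 2: P_out = V_terminal * I = 3.0265 * 4.87 = 14.74 W
Step 3: Q = I^2 * R = 4.87^2 * 0.073 = 1.731 W

V=3.0265 V, P=14.74 W, Q=1.731 W


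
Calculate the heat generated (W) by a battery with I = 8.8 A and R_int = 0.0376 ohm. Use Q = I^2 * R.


Q = I^2 * R = 8.8^2 * 0.0376 = 2.912 W

2.912 W


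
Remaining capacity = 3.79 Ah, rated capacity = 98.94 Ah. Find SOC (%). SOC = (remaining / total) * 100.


SOC = (remaining / total) * 100 = (3.79 / 98.94) * 100 = 3.831%

3.831%


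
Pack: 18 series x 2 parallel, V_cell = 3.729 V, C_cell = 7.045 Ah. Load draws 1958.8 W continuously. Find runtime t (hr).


Step 1: E_pack = Ns * V_cell * Np * C_cell = 18 * 3.729 * 2 * 7.045 = 945.75 Wh
Step 2: t = E_pack / P = 945.75 / 1958.8 = 0.4828 hr

0.4828 hr


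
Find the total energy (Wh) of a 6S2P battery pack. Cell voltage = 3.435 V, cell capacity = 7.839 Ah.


V_pack = 6 * 3.435 = 20.61 V
C_pack = 2 * 7.839 = 15.678 Ah
E = V_pack * C_pack = 20.61 * 15.678 = 323.1 Wh

323.1 Wh


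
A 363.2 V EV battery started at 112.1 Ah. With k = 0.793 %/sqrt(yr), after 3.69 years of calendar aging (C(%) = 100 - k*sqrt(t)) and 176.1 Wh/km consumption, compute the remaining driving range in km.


Step 1: capacity retention = 100 - 0.793 * sqrt(3.69) = 100 - 0.793 * 1.9209 = 98.477%
Step 2: C_now = 112.1 * 98.477/100 = 110.39 Ah
Step 3: E_pack = V * C_now = 363.2 * 110.39 = 40094 Wh
Step 4: range = E_pack / consumption = 40094 / 176.1 = 227.7 km

227.7 km


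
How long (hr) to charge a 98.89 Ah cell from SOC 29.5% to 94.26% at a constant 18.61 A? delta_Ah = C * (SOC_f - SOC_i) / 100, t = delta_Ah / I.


delta_Ah = 98.89 * (94.26 - 29.5) / 100 = 64.041 Ah
t = delta_Ah / I = 64.041 / 18.61 = 3.441 hr

3.441 hr


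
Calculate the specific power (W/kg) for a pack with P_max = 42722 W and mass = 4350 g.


Convert: m = 4350 g = 4.35 kg
Specific power = 42722 W / 4.35 kg = 9821 W/kg

9821 W/kg


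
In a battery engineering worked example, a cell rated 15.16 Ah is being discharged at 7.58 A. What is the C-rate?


Rearranging: C_rate = 7.58 / 15.16 = 0.5C

0.5C


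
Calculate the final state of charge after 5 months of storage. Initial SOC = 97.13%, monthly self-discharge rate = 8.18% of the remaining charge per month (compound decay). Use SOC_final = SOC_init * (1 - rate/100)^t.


Monthly retention factor = 1 - 8.18/100 = 0.9182
Over 5 months: factor^5 = 0.65266
SOC_final = 97.13 * 0.65266 = 63.39%

63.39%


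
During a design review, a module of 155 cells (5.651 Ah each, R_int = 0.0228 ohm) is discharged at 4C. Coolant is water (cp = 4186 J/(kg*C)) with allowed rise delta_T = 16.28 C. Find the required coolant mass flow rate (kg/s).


Step 1: I = 4 * 5.651 = 22.604 A
Step 2: Q_cell = I^2 * R = 22.604^2 * 0.0228 = 11.649 W
Step 3: Q_total = 155 * 11.649 = 1805.6 W
Step 4: m_dot = Q_total / (cp * dT) = 1805.6 / (4186 * 16.28) = 0.02650 kg/s

0.02650 kg/s


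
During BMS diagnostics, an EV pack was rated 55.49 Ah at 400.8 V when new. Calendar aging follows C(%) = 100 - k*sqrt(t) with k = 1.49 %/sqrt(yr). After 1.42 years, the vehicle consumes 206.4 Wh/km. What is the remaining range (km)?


Step 1: capacity retention = 100 - 1.49 * sqrt(1.42) = 100 - 1.49 * 1.1916 = 98.225%
Step 2: C_now = 55.49 * 98.225/100 = 54.505 Ah
Step 3: E_pack = V * C_now = 400.8 * 54.505 = 21846 Wh
Step 4: range = E_pack / consumption = 21846 / 206.4 = 105.8 km

105.8 km


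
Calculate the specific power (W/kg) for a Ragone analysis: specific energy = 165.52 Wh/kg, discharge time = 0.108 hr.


P_specific = E / t = 165.52 / 0.108 = 1533 W/kg

1533 W/kg


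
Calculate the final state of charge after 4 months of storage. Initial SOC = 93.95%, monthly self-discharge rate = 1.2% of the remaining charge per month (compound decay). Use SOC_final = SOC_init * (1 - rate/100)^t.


decay = (1 - 1.2/100)^4 = 0.95286
SOC_final = 93.95 * 0.95286 = 89.52%

89.52%


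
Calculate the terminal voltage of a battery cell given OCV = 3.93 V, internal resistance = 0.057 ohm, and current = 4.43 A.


V = OCV - I*R = 3.93 - 4.43 * 0.057 = 3.677 V

3.677 V


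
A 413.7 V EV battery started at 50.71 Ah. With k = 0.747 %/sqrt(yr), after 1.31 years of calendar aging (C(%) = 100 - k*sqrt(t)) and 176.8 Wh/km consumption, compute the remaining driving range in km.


Step 1: capacity retention = 100 - 0.747 * sqrt(1.31) = 100 - 0.747 * 1.1446 = 99.145%
Step 2: C_now = 50.71 * 99.145/100 = 50.276 Ah
Step 3: E_pack = V * C_now = 413.7 * 50.276 = 20799 Wh
Step 4: range = E_pack / consumption = 20799 / 176.8 = 117.6 km

117.6 km


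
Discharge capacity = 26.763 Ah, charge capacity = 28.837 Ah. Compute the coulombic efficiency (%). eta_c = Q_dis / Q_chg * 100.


Coulombic efficiency = 26.763/28.837 * 100% = 92.81%

92.81%


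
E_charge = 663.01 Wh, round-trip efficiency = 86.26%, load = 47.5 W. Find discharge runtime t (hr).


Step 1: E_discharge = eta/100 * E_charge = 86.26/100 * 663.01 = 571.91 Wh
Step 2: t = E_discharge / P = 571.91 / 47.5 = 12.04 hr

12.04 hr


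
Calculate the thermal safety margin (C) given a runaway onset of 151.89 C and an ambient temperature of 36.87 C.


Safety margin = 151.89 C - 36.87 C = 115.02 C

115.02 C


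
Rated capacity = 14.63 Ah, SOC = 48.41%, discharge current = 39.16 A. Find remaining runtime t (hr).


Step 1: remaining = SOC/100 * C_total = 48.41/100 * 14.63 = 7.0824 Ah
Step 2: t = remaining / I = 7.0824 / 39.16 = 0.1809 hr

0.1809 hr


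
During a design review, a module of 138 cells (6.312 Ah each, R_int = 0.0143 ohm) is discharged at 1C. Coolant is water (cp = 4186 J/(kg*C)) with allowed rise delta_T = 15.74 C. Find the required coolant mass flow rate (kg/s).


Step 1: I = 1 * 6.312 = 6.312 A
Step 2: Q_cell = I^2 * R = 6.312^2 * 0.0143 = 0.56973 W
Step 3: Q_total = 138 * 0.56973 = 78.623 W
Step 4: m_dot = Q_total / (cp * dT) = 78.623 / (4186 * 15.74) = 0.001193 kg/s

0.001193 kg/s


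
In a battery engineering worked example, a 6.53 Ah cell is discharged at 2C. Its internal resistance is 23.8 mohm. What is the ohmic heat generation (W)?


Convert: R = 23.8 mohm = 0.0238 ohm
Step 1: I = C_rate * capacity = 2 * 6.53 = 13.06 A
Step 2: Q = I^2 * R = 13.06^2 * 0.0238 = 170.56 * 0.0238 = 4.059 W

4.059 W


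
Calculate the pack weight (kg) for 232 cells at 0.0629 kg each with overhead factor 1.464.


m_pack = n * m_cell * overhead = 232 * 0.0629 * 1.464 = 21.36 kg

21.36 kg


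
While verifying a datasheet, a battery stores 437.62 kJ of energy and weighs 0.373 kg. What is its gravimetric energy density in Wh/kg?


Convert: E = 437.62 kJ = 121.56 Wh
ED = E / m = 121.56 / 0.373 = 325.9 Wh/kg

325.9 Wh/kg


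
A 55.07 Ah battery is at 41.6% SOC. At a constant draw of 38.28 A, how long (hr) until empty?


Step 1: remaining = SOC/100 * C_total = 41.6/100 * 55.07 = 22.909 Ah
Step 2: t = remaining / I = 22.909 / 38.28 = 0.5985 hr

0.5985 hr


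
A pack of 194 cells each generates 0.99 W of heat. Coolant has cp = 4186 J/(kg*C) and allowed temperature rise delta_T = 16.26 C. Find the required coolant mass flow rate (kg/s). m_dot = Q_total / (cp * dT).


Q_total = 194 * 0.99 = 192.06 W
m_dot = Q_total / (cp * dT) = 192.06 / (4186 * 16.26) = 0.002822 kg/s

0.002822 kg/s


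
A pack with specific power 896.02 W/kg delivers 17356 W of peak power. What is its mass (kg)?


m = P / SP = 17356 / 896.02 = 19.37 kg

19.37 kg


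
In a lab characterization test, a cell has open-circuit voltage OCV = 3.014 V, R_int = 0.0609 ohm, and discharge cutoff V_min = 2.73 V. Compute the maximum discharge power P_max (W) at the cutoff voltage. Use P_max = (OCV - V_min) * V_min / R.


P_max = (OCV - V_min) * V_min / R = (3.014 - 2.73) * 2.73 / 0.0609 = 0.284 * 2.73 / 0.0609 = 12.73 W

12.73 W


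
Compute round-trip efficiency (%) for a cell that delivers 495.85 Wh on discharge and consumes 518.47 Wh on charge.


Round-trip efficiency = 495.85/518.47 * 100% = 95.64%

95.64%


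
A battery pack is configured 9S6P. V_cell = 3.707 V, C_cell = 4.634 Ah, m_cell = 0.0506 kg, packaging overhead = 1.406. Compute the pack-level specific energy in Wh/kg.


Step 1: V_pack = 9 * 3.707 = 33.363 V
Step 2: C_pack = 6 * 4.634 = 27.804 Ah
Step 3: E_pack = V_pack * C_pack = 33.363 * 27.804 = 927.62 Wh
Step 4: m_pack = 9 * 6 * 0.0506 * 1.406 = 3.8418 kg
Step 5: ED = E_pack / m_pack = 927.62 / 3.8418 = 241.5 Wh/kg

241.5 Wh/kg


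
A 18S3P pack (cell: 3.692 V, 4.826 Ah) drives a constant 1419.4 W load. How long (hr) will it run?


Step 1: E_pack = Ns * V_cell * Np * C_cell = 18 * 3.692 * 3 * 4.826 = 962.15 Wh
Step 2: t = E_pack / P = 962.15 / 1419.4 = 0.6779 hr

0.6779 hr


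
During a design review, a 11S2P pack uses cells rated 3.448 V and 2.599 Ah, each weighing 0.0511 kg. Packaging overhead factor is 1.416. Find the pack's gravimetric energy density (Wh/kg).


Step 1: V_pack = 11 * 3.448 = 37.928 V
Step 2: C_pack = 2 * 2.599 = 5.198 Ah
Step 3: E_pack = V_pack * C_pack = 37.928 * 5.198 = 197.15 Wh
Step 4: m_pack = 11 * 2 * 0.0511 * 1.416 = 1.5919 kg
Step 5: ED = E_pack / m_pack = 197.15 / 1.5919 = 123.8 Wh/kg

123.8 Wh/kg


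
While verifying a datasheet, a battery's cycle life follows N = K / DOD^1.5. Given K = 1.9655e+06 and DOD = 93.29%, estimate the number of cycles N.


Step 1: DOD^1.5 = 93.29^1.5 = 901.06
Step 2: N = 1.9655e+06 / 901.06 = 2181 cycles

2181 cycles


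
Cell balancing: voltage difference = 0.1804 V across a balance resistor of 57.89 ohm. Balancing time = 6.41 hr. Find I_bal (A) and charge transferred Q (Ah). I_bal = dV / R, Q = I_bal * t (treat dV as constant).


First, Ohm's law: I_bal = 0.1804 V / 57.89 ohm = 0.0031163 A
Then Q = I * t = 0.0031163 A * 6.41 hr = 0.01998 Ah

I=0.0031163 A, Q=0.01998 Ah


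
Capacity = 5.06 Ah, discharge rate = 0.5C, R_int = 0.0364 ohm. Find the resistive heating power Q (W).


Step 1: I = C_rate * capacity = 0.5 * 5.06 = 2.53 A
Step 2: Q = I^2 * R = 2.53^2 * 0.0364 = 6.4009 * 0.0364 = 0.2330 W

0.2330 W


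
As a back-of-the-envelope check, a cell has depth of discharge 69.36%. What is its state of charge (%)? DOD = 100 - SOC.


SOC = 100 - DOD = 100 - 69.36 = 30.64%

30.64%


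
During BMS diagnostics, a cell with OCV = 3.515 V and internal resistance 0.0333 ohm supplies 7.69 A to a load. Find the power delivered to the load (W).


Step 1: V_terminal = OCV - I*R = 3.515 - 7.69 * 0.0333 = 3.2589 V
Step 2: P_out = V_terminal * I = 3.2589 * 7.69 = 25.06 W

25.06 W


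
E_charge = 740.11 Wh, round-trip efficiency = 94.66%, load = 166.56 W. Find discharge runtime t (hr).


Step 1: E_discharge = eta/100 * E_charge = 94.66/100 * 740.11 = 700.59 Wh
Step 2: t = E_discharge / P = 700.59 / 166.56 = 4.206 hr

4.206 hr


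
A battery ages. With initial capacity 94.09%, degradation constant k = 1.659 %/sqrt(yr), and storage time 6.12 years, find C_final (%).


sqrt(t) = sqrt(6.12) = 2.4739
C_final = 94.09 - 1.659 * 2.4739 = 89.99%

89.99%


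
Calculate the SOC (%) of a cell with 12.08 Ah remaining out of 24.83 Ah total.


SOC% = 12.08 / 24.83 * 100 = 48.65%

48.65%


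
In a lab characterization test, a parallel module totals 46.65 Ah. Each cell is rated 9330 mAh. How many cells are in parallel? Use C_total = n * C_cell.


Convert: C_cell = 9330 mAh = 9.33 Ah
n = C_total / C_cell = 46.65 / 9.33 = 5

5


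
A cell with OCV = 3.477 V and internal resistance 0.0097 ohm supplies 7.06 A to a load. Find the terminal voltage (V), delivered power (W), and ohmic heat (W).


Step 1: V_terminal = OCV - I*R = 3.477 - 7.06 * 0.0097 = 3.4085 V
Step 2: P_out = V_terminal * I = 3.4085 * 7.06 = 24.06 W
Step 3: Q = I^2 * R = 7.06^2 * 0.0097 = 0.4835 W

V=3.4085 V, P=24.06 W, Q=0.4835 W


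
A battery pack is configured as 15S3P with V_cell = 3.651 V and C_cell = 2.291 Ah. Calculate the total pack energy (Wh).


V_pack = 15 * 3.651 = 54.765 V
C_pack = 3 * 2.291 = 6.873 Ah
E = V_pack * C_pack = 54.765 * 6.873 = 376.4 Wh

376.4 Wh


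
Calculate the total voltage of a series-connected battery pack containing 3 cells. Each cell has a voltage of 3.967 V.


V_pack = n * V_cell = 3 * 3.967 = 11.901 V

11.901 V


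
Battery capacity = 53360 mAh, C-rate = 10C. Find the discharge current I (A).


Convert: capacity = 53360 mAh = 53.36 Ah
At 10C: I = 10 * 53.36 Ah = 533.6 A

533.6 A


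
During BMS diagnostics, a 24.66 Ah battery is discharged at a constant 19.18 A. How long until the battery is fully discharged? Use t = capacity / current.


t = capacity / current = 24.66 / 19.18 = 1.286 hr

1.286 hr


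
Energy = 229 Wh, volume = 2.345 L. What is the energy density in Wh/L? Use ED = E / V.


ED = E / V = 229 / 2.345 = 97.65 Wh/L

97.65 Wh/L


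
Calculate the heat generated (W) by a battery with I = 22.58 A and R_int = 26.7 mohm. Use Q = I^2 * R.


Convert: R = 26.7 mohm = 0.0267 ohm
I^2 = 509.86
Q = 509.86 * 0.0267 = 13.61 W

13.61 W


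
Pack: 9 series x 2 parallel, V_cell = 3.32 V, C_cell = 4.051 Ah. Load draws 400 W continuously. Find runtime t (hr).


Step 1: E_pack = Ns * V_cell * Np * C_cell = 9 * 3.32 * 2 * 4.051 = 242.09 Wh
Step 2: t = E_pack / P = 242.09 / 400 = 0.6052 hr

0.6052 hr


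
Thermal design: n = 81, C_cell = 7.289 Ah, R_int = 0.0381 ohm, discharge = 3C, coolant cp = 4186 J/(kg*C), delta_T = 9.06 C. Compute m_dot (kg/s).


Step 1: I = 3 * 7.289 = 21.867 A
Step 2: Q_cell = I^2 * R = 21.867^2 * 0.0381 = 18.218 W
Step 3: Q_total = 81 * 18.218 = 1475.7 W
Step 4: m_dot = Q_total / (cp * dT) = 1475.7 / (4186 * 9.06) = 0.03891 kg/s

0.03891 kg/s


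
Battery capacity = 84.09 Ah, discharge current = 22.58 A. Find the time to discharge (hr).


t = capacity / current = 84.09 / 22.58 = 3.724 hr

3.724 hr


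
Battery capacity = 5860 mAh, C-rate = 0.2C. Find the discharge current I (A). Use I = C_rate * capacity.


Convert: capacity = 5860 mAh = 5.86 Ah
I = C_rate * capacity = 0.2 * 5.86 = 1.172 A

1.172 A


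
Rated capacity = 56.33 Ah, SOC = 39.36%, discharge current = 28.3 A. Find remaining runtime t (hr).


Step 1: remaining = SOC/100 * C_total = 39.36/100 * 56.33 = 22.171 Ah
Step 2: t = remaining / I = 22.171 / 28.3 = 0.7834 hr

0.7834 hr


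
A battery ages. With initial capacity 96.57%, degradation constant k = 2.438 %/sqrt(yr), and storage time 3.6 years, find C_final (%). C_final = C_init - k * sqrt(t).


Step 1: sqrt(3.6 yr) = 1.8974
Step 2: drop = 2.438 * 1.8974 = 4.6259
Step 3: C_final = 96.57 - 4.6259 = 91.94%

91.94%


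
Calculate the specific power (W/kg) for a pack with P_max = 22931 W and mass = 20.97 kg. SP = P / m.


SP = P / m = 22931 / 20.97 = 1094 W/kg

1094 W/kg


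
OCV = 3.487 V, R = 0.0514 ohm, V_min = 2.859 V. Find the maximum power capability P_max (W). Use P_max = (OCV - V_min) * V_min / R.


dV = OCV - V_min = 0.628 V (so I_max = dV / R)
P_max = dV * V_min / R = 0.628 * 2.859 / 0.0514 = 34.93 W

34.93 W


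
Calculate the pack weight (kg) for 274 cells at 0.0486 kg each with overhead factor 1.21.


m_pack = n * m_cell * overhead = 274 * 0.0486 * 1.21 = 16.11 kg

16.11 kg


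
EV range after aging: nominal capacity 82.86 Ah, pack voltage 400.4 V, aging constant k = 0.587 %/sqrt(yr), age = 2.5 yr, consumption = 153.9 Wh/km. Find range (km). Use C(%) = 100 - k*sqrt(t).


Step 1: capacity retention = 100 - 0.587 * sqrt(2.5) = 100 - 0.587 * 1.5811 = 99.072%
Step 2: C_now = 82.86 * 99.072/100 = 82.091 Ah
Step 3: E_pack = V * C_now = 400.4 * 82.091 = 32869 Wh
Step 4: range = E_pack / consumption = 32869 / 153.9 = 213.6 km

213.6 km


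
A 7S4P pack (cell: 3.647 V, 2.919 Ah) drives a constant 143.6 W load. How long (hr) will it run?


Step 1: E_pack = Ns * V_cell * Np * C_cell = 7 * 3.647 * 4 * 2.919 = 298.08 Wh
Step 2: t = E_pack / P = 298.08 / 143.6 = 2.076 hr

2.076 hr


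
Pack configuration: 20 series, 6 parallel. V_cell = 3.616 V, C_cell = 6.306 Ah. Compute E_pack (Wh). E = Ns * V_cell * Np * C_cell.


E = Ns * Vcell * Np * Ccell = 20 * 3.616 * 6 * 6.306 = 2736 Wh

2736 Wh


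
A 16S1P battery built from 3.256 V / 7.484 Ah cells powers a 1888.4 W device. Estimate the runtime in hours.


Step 1: E_pack = Ns * V_cell * Np * C_cell = 16 * 3.256 * 1 * 7.484 = 389.89 Wh
Step 2: t = E_pack / P = 389.89 / 1888.4 = 0.2065 hr

0.2065 hr


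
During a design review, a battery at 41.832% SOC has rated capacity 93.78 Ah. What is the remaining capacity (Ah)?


remaining = SOC / 100 * total = 41.832 / 100 * 93.78 = 39.23 Ah

39.23 Ah


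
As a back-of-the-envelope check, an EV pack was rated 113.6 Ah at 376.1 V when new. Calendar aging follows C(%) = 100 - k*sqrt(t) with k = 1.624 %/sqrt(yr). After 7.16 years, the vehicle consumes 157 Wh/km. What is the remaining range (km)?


Step 1: capacity retention = 100 - 1.624 * sqrt(7.16) = 100 - 1.624 * 2.6758 = 95.655%
Step 2: C_now = 113.6 * 95.655/100 = 108.66 Ah
Step 3: E_pack = V * C_now = 376.1 * 108.66 = 40867 Wh
Step 4: range = E_pack / consumption = 40867 / 157 = 260.3 km

260.3 km


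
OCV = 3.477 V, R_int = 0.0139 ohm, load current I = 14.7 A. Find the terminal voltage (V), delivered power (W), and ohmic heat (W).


Step 1: V_terminal = OCV - I*R = 3.477 - 14.7 * 0.0139 = 3.2727 V
Step 2: P_out = V_terminal * I = 3.2727 * 14.7 = 48.11 W
Step 3: Q = I^2 * R = 14.7^2 * 0.0139 = 3.004 W

V=3.2727 V, P=48.11 W, Q=3.004 W


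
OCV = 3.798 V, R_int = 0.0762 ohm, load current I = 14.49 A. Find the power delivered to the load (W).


Step 1: V_terminal = OCV - I*R = 3.798 - 14.49 * 0.0762 = 2.6939 V
Step 2: P_out = V_terminal * I = 2.6939 * 14.49 = 39.03 W

39.03 W


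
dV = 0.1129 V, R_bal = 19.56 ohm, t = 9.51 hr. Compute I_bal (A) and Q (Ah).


I_bal = dV / R = 0.1129 / 19.56 = 0.005772 A
Q = I_bal * t = 0.005772 * 9.51 = 0.05489 Ah

I=0.005772 A, Q=0.05489 Ah


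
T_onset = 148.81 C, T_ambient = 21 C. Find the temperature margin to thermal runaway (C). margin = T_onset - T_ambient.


Safety margin = 148.81 C - 21 C = 127.81 C

127.81 C


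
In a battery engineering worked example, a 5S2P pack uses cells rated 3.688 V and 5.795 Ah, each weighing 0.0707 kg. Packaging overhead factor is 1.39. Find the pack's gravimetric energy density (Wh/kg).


Step 1: V_pack = 5 * 3.688 = 18.44 V
Step 2: C_pack = 2 * 5.795 = 11.59 Ah
Step 3: E_pack = V_pack * C_pack = 18.44 * 11.59 = 213.72 Wh
Step 4: m_pack = 5 * 2 * 0.0707 * 1.39 = 0.98273 kg
Step 5: ED = E_pack / m_pack = 213.72 / 0.98273 = 217.5 Wh/kg

217.5 Wh/kg


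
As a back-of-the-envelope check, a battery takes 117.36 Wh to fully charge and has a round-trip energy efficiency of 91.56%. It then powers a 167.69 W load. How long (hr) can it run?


Step 1: E_discharge = eta/100 * E_charge = 91.56/100 * 117.36 = 107.45 Wh
Step 2: t = E_discharge / P = 107.45 / 167.69 = 0.6408 hr

0.6408 hr


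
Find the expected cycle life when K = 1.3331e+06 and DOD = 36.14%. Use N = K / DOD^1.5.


Step 1: DOD^1.5 = 36.14^1.5 = 217.26
Step 2: N = 1.3331e+06 / 217.26 = 6136 cycles

6136 cycles


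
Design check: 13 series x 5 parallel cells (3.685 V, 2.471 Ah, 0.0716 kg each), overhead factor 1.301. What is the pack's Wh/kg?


Step 1: V_pack = 13 * 3.685 = 47.905 V
Step 2: C_pack = 5 * 2.471 = 12.355 Ah
Step 3: E_pack = V_pack * C_pack = 47.905 * 12.355 = 591.87 Wh
Step 4: m_pack = 13 * 5 * 0.0716 * 1.301 = 6.0549 kg
Step 5: ED = E_pack / m_pack = 591.87 / 6.0549 = 97.75 Wh/kg

97.75 Wh/kg


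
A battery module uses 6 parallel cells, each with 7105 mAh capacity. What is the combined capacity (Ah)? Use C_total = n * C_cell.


Convert: C_cell = 7105 mAh = 7.105 Ah
C_total = 6 * 7.105 = 42.63 Ah

42.63 Ah


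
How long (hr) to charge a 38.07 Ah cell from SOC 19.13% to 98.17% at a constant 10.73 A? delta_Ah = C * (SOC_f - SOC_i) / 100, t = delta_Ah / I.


delta_Ah = 38.07 * (98.17 - 19.13) / 100 = 30.091 Ah
t = delta_Ah / I = 30.091 / 10.73 = 2.804 hr

2.804 hr


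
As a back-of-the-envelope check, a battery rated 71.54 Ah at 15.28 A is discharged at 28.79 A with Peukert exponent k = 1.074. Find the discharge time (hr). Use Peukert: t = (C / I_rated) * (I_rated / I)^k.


Step 1: t_rated = C / I_rated = 71.54 / 15.28 = 4.6819 hr
Step 2: ratio = 15.28 / 28.79 = 0.53074
Step 3: ratio^k = 0.53074^1.074 = 0.50643
Step 4: t = t_rated * ratio^k = 4.6819 * 0.50643 = 2.371 hr

2.371 hr


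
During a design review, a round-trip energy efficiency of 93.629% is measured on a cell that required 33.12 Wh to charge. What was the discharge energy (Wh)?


E_dis = eta/100 * E_chg = 93.629/100 * 33.12 = 31.01 Wh

31.01 Wh


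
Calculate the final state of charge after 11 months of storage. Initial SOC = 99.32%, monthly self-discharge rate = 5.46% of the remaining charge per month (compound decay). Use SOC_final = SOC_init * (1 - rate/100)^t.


decay = (1 - 5.46/100)^11 = 0.53923
SOC_final = 99.32 * 0.53923 = 53.56%

53.56%


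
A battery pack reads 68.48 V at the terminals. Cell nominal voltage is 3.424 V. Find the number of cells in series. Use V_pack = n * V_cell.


n = V_pack / V_cell = 68.48 / 3.424 = 20

20


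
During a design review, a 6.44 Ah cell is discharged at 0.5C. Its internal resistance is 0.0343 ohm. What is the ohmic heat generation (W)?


Step 1: I = C_rate * capacity = 0.5 * 6.44 = 3.22 A
Step 2: Q = I^2 * R = 3.22^2 * 0.0343 = 10.368 * 0.0343 = 0.3556 W

0.3556 W


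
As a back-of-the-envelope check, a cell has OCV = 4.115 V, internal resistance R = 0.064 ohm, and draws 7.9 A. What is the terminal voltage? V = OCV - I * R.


V = OCV - I*R = 4.115 - 7.9 * 0.064 = 3.609 V

3.609 V


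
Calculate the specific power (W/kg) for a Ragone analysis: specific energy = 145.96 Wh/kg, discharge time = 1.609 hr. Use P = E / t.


Specific power = 145.96 Wh/kg / 1.609 hr = 90.71 W/kg

90.71 W/kg


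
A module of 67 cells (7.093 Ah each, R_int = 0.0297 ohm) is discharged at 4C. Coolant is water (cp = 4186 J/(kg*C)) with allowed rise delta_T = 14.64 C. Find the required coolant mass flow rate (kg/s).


Step 1: I = 4 * 7.093 = 28.372 A
Step 2: Q_cell = I^2 * R = 28.372^2 * 0.0297 = 23.908 W
Step 3: Q_total = 67 * 23.908 = 1601.8 W
Step 4: m_dot = Q_total / (cp * dT) = 1601.8 / (4186 * 14.64) = 0.02614 kg/s

0.02614 kg/s


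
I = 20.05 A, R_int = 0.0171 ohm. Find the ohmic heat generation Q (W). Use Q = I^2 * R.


Q = I^2 * R = 20.05^2 * 0.0171 = 6.874 W

6.874 W


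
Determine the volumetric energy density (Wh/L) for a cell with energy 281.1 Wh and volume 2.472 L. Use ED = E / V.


Volumetric ED = 281.1 Wh / 2.472 L = 113.7 Wh/L

113.7 Wh/L


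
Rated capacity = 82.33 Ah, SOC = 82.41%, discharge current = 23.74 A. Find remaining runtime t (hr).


Step 1: remaining = SOC/100 * C_total = 82.41/100 * 82.33 = 67.848 Ah
Step 2: t = remaining / I = 67.848 / 23.74 = 2.858 hr

2.858 hr


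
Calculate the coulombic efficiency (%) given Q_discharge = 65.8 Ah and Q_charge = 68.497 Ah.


Coulombic efficiency = 65.8/68.497 * 100% = 96.06%

96.06%


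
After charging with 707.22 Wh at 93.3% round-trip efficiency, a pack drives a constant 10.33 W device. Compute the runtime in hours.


Step 1: E_discharge = eta/100 * E_charge = 93.3/100 * 707.22 = 659.84 Wh
Step 2: t = E_discharge / P = 659.84 / 10.33 = 63.88 hr

63.88 hr


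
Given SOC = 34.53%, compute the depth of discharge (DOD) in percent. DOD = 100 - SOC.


Complement of SOC: DOD = 100% - 34.53% = 65.47%

65.47%


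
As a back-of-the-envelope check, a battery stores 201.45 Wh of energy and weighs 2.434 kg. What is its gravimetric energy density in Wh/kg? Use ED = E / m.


Specific energy = 201.45 Wh / 2.434 kg = 82.76 Wh/kg

82.76 Wh/kg


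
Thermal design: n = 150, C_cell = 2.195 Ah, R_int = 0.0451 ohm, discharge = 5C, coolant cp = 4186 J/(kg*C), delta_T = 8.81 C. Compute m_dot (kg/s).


Step 1: I = 5 * 2.195 = 10.975 A
Step 2: Q_cell = I^2 * R = 10.975^2 * 0.0451 = 5.4323 W
Step 3: Q_total = 150 * 5.4323 = 814.85 W
Step 4: m_dot = Q_total / (cp * dT) = 814.85 / (4186 * 8.81) = 0.02210 kg/s

0.02210 kg/s


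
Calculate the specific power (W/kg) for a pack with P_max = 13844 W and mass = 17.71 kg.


SP = P / m = 13844 / 17.71 = 781.7 W/kg

781.7 W/kg


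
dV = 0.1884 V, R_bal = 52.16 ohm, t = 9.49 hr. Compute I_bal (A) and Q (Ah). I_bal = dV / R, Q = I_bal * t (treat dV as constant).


First, Ohm's law: I_bal = 0.1884 V / 52.16 ohm = 0.003612 A
Then Q = I * t = 0.003612 A * 9.49 hr = 0.03428 Ah

I=0.003612 A, Q=0.03428 Ah


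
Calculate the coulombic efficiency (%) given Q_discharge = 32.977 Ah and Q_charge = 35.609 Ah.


Coulombic efficiency = 32.977/35.609 * 100% = 92.61%

92.61%


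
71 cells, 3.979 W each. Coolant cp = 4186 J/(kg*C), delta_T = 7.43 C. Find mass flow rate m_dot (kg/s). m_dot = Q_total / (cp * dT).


Q_total = 71 * 3.979 = 282.51 W
m_dot = Q_total / (cp * dT) = 282.51 / (4186 * 7.43) = 0.009083 kg/s

0.009083 kg/s


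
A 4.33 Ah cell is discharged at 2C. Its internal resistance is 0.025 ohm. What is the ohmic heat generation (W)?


Step 1: I = C_rate * capacity = 2 * 4.33 = 8.66 A
Step 2: Q = I^2 * R = 8.66^2 * 0.025 = 74.996 * 0.025 = 1.875 W

1.875 W


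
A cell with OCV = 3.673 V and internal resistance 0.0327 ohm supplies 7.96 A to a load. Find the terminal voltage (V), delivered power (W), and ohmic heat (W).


Step 1: V_terminal = OCV - I*R = 3.673 - 7.96 * 0.0327 = 3.4127 V
Step 2: P_out = V_terminal * I = 3.4127 * 7.96 = 27.17 W
Step 3: Q = I^2 * R = 7.96^2 * 0.0327 = 2.072 W

V=3.4127 V, P=27.17 W, Q=2.072 W


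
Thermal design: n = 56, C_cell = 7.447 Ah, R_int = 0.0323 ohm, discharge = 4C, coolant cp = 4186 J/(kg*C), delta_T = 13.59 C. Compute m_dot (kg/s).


Step 1: I = 4 * 7.447 = 29.788 A
Step 2: Q_cell = I^2 * R = 29.788^2 * 0.0323 = 28.661 W
Step 3: Q_total = 56 * 28.661 = 1605 W
Step 4: m_dot = Q_total / (cp * dT) = 1605 / (4186 * 13.59) = 0.02821 kg/s

0.02821 kg/s


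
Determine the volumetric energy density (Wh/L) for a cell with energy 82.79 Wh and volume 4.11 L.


Volumetric ED = 82.79 Wh / 4.11 L = 20.14 Wh/L

20.14 Wh/L


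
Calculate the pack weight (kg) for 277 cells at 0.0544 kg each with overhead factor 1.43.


Cell mass sum = 277 * 0.0544 = 15.069 kg
With overhead 1.43: m_pack = 15.069 * 1.43 = 21.55 kg

21.55 kg


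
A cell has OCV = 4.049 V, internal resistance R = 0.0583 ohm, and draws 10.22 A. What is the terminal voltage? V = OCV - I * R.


IR drop = 10.22 * 0.0583 = 0.59583 V
V = 4.049 - 0.59583 = 3.453 V

3.453 V


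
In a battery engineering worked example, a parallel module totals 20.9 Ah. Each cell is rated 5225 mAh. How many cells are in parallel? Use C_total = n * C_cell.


Convert: C_cell = 5225 mAh = 5.225 Ah
n = C_total / C_cell = 20.9 / 5.225 = 4

4


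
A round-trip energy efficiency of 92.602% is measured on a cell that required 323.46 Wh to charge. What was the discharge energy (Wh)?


E_dis = eta/100 * E_chg = 92.602/100 * 323.46 = 299.5 Wh

299.5 Wh


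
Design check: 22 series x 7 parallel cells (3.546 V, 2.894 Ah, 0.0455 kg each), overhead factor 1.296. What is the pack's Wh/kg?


Step 1: V_pack = 22 * 3.546 = 78.012 V
Step 2: C_pack = 7 * 2.894 = 20.258 Ah
Step 3: E_pack = V_pack * C_pack = 78.012 * 20.258 = 1580.4 Wh
Step 4: m_pack = 22 * 7 * 0.0455 * 1.296 = 9.0811 kg
Step 5: ED = E_pack / m_pack = 1580.4 / 9.0811 = 174.0 Wh/kg

174.0 Wh/kg


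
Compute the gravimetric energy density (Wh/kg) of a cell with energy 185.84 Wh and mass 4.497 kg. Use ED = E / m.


ED = E / m = 185.84 / 4.497 = 41.33 Wh/kg

41.33 Wh/kg


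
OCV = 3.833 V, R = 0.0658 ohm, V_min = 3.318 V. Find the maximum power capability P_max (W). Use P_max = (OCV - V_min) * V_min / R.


P_max = (OCV - V_min) * V_min / R = (3.833 - 3.318) * 3.318 / 0.0658 = 0.515 * 3.318 / 0.0658 = 25.97 W

25.97 W


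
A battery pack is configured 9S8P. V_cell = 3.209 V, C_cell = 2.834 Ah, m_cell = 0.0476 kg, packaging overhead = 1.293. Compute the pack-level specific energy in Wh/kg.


Step 1: V_pack = 9 * 3.209 = 28.881 V
Step 2: C_pack = 8 * 2.834 = 22.672 Ah
Step 3: E_pack = V_pack * C_pack = 28.881 * 22.672 = 654.79 Wh
Step 4: m_pack = 9 * 8 * 0.0476 * 1.293 = 4.4314 kg
Step 5: ED = E_pack / m_pack = 654.79 / 4.4314 = 147.8 Wh/kg

147.8 Wh/kg


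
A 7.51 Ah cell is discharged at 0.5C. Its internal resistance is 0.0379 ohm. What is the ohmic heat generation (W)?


Step 1: I = C_rate * capacity = 0.5 * 7.51 = 3.755 A
Step 2: Q = I^2 * R = 3.755^2 * 0.0379 = 14.1 * 0.0379 = 0.5344 W

0.5344 W


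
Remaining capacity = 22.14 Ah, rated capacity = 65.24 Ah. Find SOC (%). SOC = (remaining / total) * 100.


SOC = (remaining / total) * 100 = (22.14 / 65.24) * 100 = 33.94%

33.94%


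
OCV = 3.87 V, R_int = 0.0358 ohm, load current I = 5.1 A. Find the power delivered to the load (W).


Step 1: V_terminal = OCV - I*R = 3.87 - 5.1 * 0.0358 = 3.6874 V
Step 2: P_out = V_terminal * I = 3.6874 * 5.1 = 18.81 W

18.81 W


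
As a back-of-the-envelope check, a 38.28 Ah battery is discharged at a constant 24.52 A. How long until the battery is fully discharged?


t = capacity / current = 38.28 / 24.52 = 1.561 hr

1.561 hr


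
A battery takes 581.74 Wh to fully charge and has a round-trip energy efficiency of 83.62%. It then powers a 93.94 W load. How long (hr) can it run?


Step 1: E_discharge = eta/100 * E_charge = 83.62/100 * 581.74 = 486.45 Wh
Step 2: t = E_discharge / P = 486.45 / 93.94 = 5.178 hr

5.178 hr


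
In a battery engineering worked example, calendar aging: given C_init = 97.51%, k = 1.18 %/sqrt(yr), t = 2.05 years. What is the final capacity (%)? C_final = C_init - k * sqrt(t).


Step 1: sqrt(2.05 yr) = 1.4318
Step 2: drop = 1.18 * 1.4318 = 1.6895
Step 3: C_final = 97.51 - 1.6895 = 95.82%

95.82%


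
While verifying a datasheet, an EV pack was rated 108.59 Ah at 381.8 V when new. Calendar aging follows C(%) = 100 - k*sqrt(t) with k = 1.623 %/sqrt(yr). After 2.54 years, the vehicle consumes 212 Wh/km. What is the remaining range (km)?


Step 1: capacity retention = 100 - 1.623 * sqrt(2.54) = 100 - 1.623 * 1.5937 = 97.413%
Step 2: C_now = 108.59 * 97.413/100 = 105.78 Ah
Step 3: E_pack = V * C_now = 381.8 * 105.78 = 40387 Wh
Step 4: range = E_pack / consumption = 40387 / 212 = 190.5 km

190.5 km


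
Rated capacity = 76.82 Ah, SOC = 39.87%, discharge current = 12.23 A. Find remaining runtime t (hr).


Step 1: remaining = SOC/100 * C_total = 39.87/100 * 76.82 = 30.628 Ah
Step 2: t = remaining / I = 30.628 / 12.23 = 2.504 hr

2.504 hr


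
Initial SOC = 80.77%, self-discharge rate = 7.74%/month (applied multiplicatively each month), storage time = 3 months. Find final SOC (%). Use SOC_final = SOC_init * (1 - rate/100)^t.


Monthly retention factor = 1 - 7.74/100 = 0.9226
Over 3 months: factor^3 = 0.78531
SOC_final = 80.77 * 0.78531 = 63.43%

63.43%


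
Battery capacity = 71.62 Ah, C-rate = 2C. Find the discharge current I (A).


At 2C: I = 2 * 71.62 Ah = 143.24 A

143.24 A


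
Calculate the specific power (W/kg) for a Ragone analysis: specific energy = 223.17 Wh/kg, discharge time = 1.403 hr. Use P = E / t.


P_specific = E / t = 223.17 / 1.403 = 159.1 W/kg

159.1 W/kg


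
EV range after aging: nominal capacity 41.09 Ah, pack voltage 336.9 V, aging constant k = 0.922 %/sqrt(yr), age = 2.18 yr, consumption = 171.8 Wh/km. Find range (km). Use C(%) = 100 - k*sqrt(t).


Step 1: capacity retention = 100 - 0.922 * sqrt(2.18) = 100 - 0.922 * 1.4765 = 98.639%
Step 2: C_now = 41.09 * 98.639/100 = 40.531 Ah
Step 3: E_pack = V * C_now = 336.9 * 40.531 = 13655 Wh
Step 4: range = E_pack / consumption = 13655 / 171.8 = 79.48 km

79.48 km


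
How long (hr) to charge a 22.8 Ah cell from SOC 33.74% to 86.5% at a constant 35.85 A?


delta_Ah = 22.8 * (86.5 - 33.74) / 100 = 12.029 Ah
t = delta_Ah / I = 12.029 / 35.85 = 0.3355 hr

0.3355 hr


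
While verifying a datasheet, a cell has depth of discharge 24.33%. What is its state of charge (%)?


SOC = 100 - DOD = 100 - 24.33 = 75.67%

75.67%


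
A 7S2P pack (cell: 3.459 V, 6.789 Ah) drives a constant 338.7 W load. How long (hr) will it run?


Step 1: E_pack = Ns * V_cell * Np * C_cell = 7 * 3.459 * 2 * 6.789 = 328.76 Wh
Step 2: t = E_pack / P = 328.76 / 338.7 = 0.9707 hr

0.9707 hr
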